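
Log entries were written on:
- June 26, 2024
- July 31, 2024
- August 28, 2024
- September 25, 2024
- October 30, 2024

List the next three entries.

November 27, 2024; December 25, 2024; January 29, 2025

Every date is a Wednesday; gaps 35, 28, 28, 35 days.
Each is the last Wednesday of its month (at least one falls on the 29th or later, ruling out '4th Wednesday').
November 2024 ends with Wednesday November 27, 2024.
Last Wednesday of December 2024: December 25, 2024.
January 2025 ends with Wednesday January 29, 2025.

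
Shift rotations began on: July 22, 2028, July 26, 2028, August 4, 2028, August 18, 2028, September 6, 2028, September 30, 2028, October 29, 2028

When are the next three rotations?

December 2, 2028; January 10, 2029; February 23, 2029

Gaps: 4, 9, 14, 19, 24, 29 days — each gap is 5 larger than the previous one.
Next gap: 34 days. October 29, 2028 + 34 days = December 2, 2028.
Next gap: 39 days. December 2, 2028 + 39 days = January 10, 2029.
Next gap: 44 days. January 10, 2029 + 44 days = February 23, 2029.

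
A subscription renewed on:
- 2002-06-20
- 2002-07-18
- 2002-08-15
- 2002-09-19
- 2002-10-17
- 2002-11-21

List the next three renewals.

These are Thursdays at 28- or 35-day spacing (28, 28, 35, 28, 35).
The pattern: 3rd Thursday of the month.
3rd Thursday of December 2002: 2002-12-19.
January 2003 — 3rd Thursday is 2003-01-16.
3rd Thursday of February 2003: 2003-02-20.

2002-12-19, 2003-01-16, 2003-02-20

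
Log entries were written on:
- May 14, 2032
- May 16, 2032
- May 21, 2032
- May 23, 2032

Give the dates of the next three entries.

May 28, 2032; May 30, 2032; June 4, 2032

Gaps: 2, 5, 2 days — not constant, but cyclic with period 2.
The events fall on every Friday and Sunday.
Next Friday: May 28, 2032.
Next Sunday: May 30, 2032.
Next Friday: June 4, 2032.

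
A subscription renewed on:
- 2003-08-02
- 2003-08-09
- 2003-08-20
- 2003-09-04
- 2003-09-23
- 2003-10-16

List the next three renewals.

2003-11-12, 2003-12-13, 2004-01-17

Gaps: 7, 11, 15, 19, 23 days — each gap is 4 larger than the previous one.
Next gap: 27 days. 2003-10-16 + 27 days = 2003-11-12.
Next gap: 31 days. 2003-11-12 + 31 days = 2003-12-13.
Next gap: 35 days. 2003-12-13 + 35 days = 2004-01-17.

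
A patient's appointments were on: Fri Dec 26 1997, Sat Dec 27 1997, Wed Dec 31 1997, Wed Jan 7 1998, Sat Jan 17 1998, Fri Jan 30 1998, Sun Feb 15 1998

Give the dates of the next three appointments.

Intervals are 1, 4, 7, 10, 13, 16 days — an arithmetic progression with common difference 3.
Next gap: 19 days. Sun Feb 15 1998 + 19 days = Fri Mar 6 1998.
Next gap: 22 days. Fri Mar 6 1998 + 22 days = Sat Mar 28 1998.
Next gap: 25 days. Sat Mar 28 1998 + 25 days = Wed Apr 22 1998.

Fri Mar 6 1998, Sat Mar 28 1998, Wed Apr 22 1998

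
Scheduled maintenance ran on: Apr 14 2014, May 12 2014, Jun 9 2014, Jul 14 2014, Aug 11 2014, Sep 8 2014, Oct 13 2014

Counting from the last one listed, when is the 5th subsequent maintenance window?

Gaps: 28, 28, 35, 28, 28, 35 days — a mix of 28 and 35. Every date is a Monday.
Each is the 2nd Monday of its month.
November 2014 — 2nd Monday is Nov 10 2014.
2nd Monday of December 2014: Dec 8 2014.
January 2015 — 2nd Monday is Jan 12 2015.
2nd Monday of February 2015: Feb 9 2015.
2nd Monday of March 2015: Mar 9 2015.

Mar 9 2015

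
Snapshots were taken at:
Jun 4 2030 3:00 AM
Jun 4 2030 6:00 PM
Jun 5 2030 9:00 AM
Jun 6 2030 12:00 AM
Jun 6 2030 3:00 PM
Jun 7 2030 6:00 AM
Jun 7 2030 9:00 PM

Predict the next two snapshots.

Gaps: 15, 15, 15, 15, 15, 15 hours — each event is 15 hours after the previous one.
Jun 7 2030 9:00 PM + 15 h = Jun 8 2030 12:00 PM.
Jun 8 2030 12:00 PM + 15 h = Jun 9 2030 3:00 AM.

Jun 8 2030 12:00 PM, Jun 9 2030 3:00 AM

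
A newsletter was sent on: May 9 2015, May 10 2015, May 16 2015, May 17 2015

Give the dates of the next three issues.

May 23 2015, May 24 2015, May 30 2015

Every event lands on a Saturday or Sunday (gaps cycle 1, 6, 1).
So the schedule is: every Saturday and Sunday.
The following Saturday is May 23 2015.
Next Sunday: May 24 2015.
Next Saturday: May 30 2015.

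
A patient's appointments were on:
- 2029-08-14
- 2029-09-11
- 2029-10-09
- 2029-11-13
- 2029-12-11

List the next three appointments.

Gaps: 28, 28, 35, 28 days — a mix of 28 and 35. Every date is a Tuesday.
Each is the 2nd Tuesday of its month.
2nd Tuesday of January 2030: 2030-01-08.
February 2030 — 2nd Tuesday is 2030-02-12.
2nd Tuesday of March 2030: 2030-03-12.

2030-01-08, 2030-02-12, 2030-03-12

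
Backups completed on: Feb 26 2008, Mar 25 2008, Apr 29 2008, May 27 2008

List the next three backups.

These are Tuesdays with 28, 35, 28-day gaps.
Each is the final Tuesday of its month — Apr 29 2008 is past the 28th, so '4th Tuesday' doesn't fit.
June 2008 ends with Tuesday Jun 24 2008.
July 2008 ends with Tuesday Jul 29 2008.
Last Tuesday of August 2008: Aug 26 2008.

Jun 24 2008, Jul 29 2008, Aug 26 2008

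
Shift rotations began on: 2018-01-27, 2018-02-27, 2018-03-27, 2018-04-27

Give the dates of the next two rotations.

2018-05-27, 2018-06-27

Each date is the 27th; the gaps (31, 28, 31) track the month lengths.
The rule is the 27th of each month.
Next: May 2018 → 2018-05-27.
June 2018: 2018-06-27.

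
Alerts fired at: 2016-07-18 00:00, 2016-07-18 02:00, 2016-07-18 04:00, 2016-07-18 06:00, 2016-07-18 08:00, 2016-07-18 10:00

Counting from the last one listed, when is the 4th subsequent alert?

Gaps: 2, 2, 2, 2, 2 hours — each event is 2 hours after the previous one.
2016-07-18 10:00 + 2 h = 2016-07-18 12:00.
2016-07-18 12:00 + 2 h = 2016-07-18 14:00.
2016-07-18 14:00 + 2 h = 2016-07-18 16:00.
2016-07-18 16:00 + 2 h = 2016-07-18 18:00.

2016-07-18 18:00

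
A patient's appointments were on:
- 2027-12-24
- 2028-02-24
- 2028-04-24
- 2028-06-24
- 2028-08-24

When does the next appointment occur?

Each date is the 24th; the gaps (62, 60, 61, 61) track the month lengths.
The rule is the 24th of every 2 months.
Next: October 2028 → 2028-10-24.

2028-10-24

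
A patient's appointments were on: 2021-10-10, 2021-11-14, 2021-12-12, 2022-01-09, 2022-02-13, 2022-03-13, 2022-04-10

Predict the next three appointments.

2022-05-08, 2022-06-12, 2022-07-10

All dates are Sundays, 35, 28, 28, 35, 28, 28 days apart.
Specifically, the 2nd Sunday of each month.
2nd Sunday of May 2022: 2022-05-08.
2nd Sunday of June 2022: 2022-06-12.
July 2022 — 2nd Sunday is 2022-07-10.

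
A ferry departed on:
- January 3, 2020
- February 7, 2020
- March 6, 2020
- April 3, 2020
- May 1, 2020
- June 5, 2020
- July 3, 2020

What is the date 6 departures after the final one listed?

All dates are Fridays, 35, 28, 28, 28, 35, 28 days apart.
Specifically, the 1st Friday of each month.
1st Friday of August 2020: August 7, 2020.
1st Friday of September 2020: September 4, 2020.
1st Friday of October 2020: October 2, 2020.
1st Friday of November 2020: November 6, 2020.
1st Friday of December 2020: December 4, 2020.
January 2021 — 1st Friday is January 1, 2021.

January 1, 2021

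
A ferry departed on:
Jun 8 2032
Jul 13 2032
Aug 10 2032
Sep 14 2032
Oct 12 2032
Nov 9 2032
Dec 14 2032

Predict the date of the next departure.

Jan 11 2033

Gaps: 35, 28, 35, 28, 28, 35 days — a mix of 28 and 35. Every date is a Tuesday.
Each is the 2nd Tuesday of its month.
January 2033 — 2nd Tuesday is Jan 11 2033.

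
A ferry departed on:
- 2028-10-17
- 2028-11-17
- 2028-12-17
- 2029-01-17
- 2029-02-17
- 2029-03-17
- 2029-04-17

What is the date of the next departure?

The day-of-month is always 17 (31, 30, 31, 31, 28, 31 days between events).
So this recurs on the 17th of each month.
Next: May 2029 → 2029-05-17.

2029-05-17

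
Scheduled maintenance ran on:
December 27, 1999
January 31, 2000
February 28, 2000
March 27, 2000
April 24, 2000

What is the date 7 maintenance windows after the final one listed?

All Mondays; the gaps (35, 28, 28, 28) vary with month length.
This is the last Monday of each month.
Last Monday of May 2000: May 29, 2000.
June 2000 ends with Monday June 26, 2000.
July 2000 ends with Monday July 31, 2000.
Last Monday of August 2000: August 28, 2000.
September 2000 ends with Monday September 25, 2000.
October 2000 ends with Monday October 30, 2000.
Last Monday of November 2000: November 27, 2000.

November 27, 2000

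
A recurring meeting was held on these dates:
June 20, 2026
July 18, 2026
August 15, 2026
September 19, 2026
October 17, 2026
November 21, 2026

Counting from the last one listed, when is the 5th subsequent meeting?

These are Saturdays at 28- or 35-day spacing (28, 28, 35, 28, 35).
The pattern: 3rd Saturday of the month.
3rd Saturday of December 2026: December 19, 2026.
3rd Saturday of January 2027: January 16, 2027.
February 2027 — 3rd Saturday is February 20, 2027.
March 2027 — 3rd Saturday is March 20, 2027.
3rd Saturday of April 2027: April 17, 2027.

April 17, 2027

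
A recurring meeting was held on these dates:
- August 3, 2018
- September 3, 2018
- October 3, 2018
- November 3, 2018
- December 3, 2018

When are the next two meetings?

January 3, 2019; February 3, 2019

Each date is the 3rd; the gaps (31, 30, 31, 30) track the month lengths.
The rule is the 3rd of each month.
Next: January 2019 → January 3, 2019.
February 2019: February 3, 2019.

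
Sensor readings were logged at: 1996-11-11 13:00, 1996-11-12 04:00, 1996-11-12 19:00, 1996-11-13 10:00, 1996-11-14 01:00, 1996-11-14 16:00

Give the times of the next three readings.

Gaps: 15, 15, 15, 15, 15 hours — each event is 15 hours after the previous one.
1996-11-14 16:00 + 15 h = 1996-11-15 07:00.
1996-11-15 07:00 + 15 h = 1996-11-15 22:00.
1996-11-15 22:00 + 15 h = 1996-11-16 13:00.

1996-11-15 07:00, 1996-11-15 22:00, 1996-11-16 13:00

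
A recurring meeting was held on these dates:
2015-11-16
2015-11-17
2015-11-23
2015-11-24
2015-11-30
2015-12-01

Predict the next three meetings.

2015-12-07, 2015-12-08, 2015-12-14

The gap pattern 1, 6, 1, 6, 1 repeats every 2 events.
These are the Mondays and Tuesdays of each week.
The following Monday is 2015-12-07.
Next Tuesday: 2015-12-08.
Next Monday: 2015-12-14.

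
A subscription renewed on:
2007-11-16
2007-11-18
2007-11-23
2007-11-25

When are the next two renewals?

The gap pattern 2, 5, 2 repeats every 2 events.
These are the Fridays and Sundays of each week.
Next Friday: 2007-11-30.
The following Sunday is 2007-12-02.

2007-11-30, 2007-12-02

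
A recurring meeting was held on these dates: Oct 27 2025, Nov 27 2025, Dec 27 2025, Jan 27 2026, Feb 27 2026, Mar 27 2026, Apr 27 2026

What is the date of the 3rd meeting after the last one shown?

The day-of-month is always 27 (31, 30, 31, 31, 28, 31 days between events).
So this recurs on the 27th of each month.
May 2026: May 27 2026.
June 2026: Jun 27 2026.
Next: July 2026 → Jul 27 2026.

Jul 27 2026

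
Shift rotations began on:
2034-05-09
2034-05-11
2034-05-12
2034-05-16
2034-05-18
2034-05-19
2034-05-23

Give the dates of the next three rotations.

2034-05-25, 2034-05-26, 2034-05-30

Every event lands on a Tuesday or Thursday or Friday (gaps cycle 2, 1, 4, 2, 1, 4).
So the schedule is: every Tuesday, Thursday and Friday.
Next Thursday: 2034-05-25.
The following Friday is 2034-05-26.
Next Tuesday: 2034-05-30.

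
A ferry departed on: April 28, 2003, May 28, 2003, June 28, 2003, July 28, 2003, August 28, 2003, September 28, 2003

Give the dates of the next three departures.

Each date is the 28th; the gaps (30, 31, 30, 31, 31) track the month lengths.
The rule is the 28th of each month.
Next: October 2003 → October 28, 2003.
Next: November 2003 → November 28, 2003.
December 2003: December 28, 2003.

October 28, 2003; November 28, 2003; December 28, 2003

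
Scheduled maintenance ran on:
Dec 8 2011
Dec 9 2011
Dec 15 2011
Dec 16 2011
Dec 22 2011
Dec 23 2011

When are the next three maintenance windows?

The gap pattern 1, 6, 1, 6, 1 repeats every 2 events.
These are the Thursdays and Fridays of each week.
Next Thursday: Dec 29 2011.
The following Friday is Dec 30 2011.
Next Thursday: Jan 5 2012.

Dec 29 2011, Dec 30 2011, Jan 5 2012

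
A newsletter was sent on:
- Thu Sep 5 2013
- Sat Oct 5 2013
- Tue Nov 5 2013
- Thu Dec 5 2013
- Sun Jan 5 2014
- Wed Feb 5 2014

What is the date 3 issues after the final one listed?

Each date is the 5th; the gaps (30, 31, 30, 31, 31) track the month lengths.
The rule is the 5th of each month.
March 2014: Wed Mar 5 2014.
Next: April 2014 → Sat Apr 5 2014.
Next: May 2014 → Mon May 5 2014.

Mon May 5 2014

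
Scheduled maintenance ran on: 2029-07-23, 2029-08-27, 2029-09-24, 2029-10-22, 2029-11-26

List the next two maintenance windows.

2029-12-24, 2030-01-28

These are Mondays at 28- or 35-day spacing (35, 28, 28, 35).
The pattern: 4th Monday of the month.
4th Monday of December 2029: 2029-12-24.
January 2030 — 4th Monday is 2030-01-28.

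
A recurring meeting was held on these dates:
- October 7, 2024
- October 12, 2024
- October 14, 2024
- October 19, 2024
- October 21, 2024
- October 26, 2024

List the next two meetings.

The gap pattern 5, 2, 5, 2, 5 repeats every 2 events.
These are the Mondays and Saturdays of each week.
Next Monday: October 28, 2024.
Next Saturday: November 2, 2024.

October 28, 2024; November 2, 2024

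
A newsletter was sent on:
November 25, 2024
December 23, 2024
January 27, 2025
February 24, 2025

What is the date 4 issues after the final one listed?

June 23, 2025

All dates are Mondays, 28, 35, 28 days apart.
Specifically, the 4th Monday of each month.
March 2025 — 4th Monday is March 24, 2025.
4th Monday of April 2025: April 28, 2025.
4th Monday of May 2025: May 26, 2025.
4th Monday of June 2025: June 23, 2025.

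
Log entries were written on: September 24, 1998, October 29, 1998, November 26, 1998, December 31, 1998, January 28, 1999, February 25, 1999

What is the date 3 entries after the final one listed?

All Thursdays; the gaps (35, 28, 35, 28, 28) vary with month length.
This is the last Thursday of each month.
Last Thursday of March 1999: March 25, 1999.
Last Thursday of April 1999: April 29, 1999.
May 1999 ends with Thursday May 27, 1999.

May 27, 1999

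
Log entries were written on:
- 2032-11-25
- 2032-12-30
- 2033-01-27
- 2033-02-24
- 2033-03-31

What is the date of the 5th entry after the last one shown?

Every date is a Thursday; gaps 35, 28, 28, 35 days.
Each is the last Thursday of its month (at least one falls on the 29th or later, ruling out '4th Thursday').
April 2033 ends with Thursday 2033-04-28.
Last Thursday of May 2033: 2033-05-26.
June 2033 ends with Thursday 2033-06-30.
July 2033 ends with Thursday 2033-07-28.
August 2033 ends with Thursday 2033-08-25.

2033-08-25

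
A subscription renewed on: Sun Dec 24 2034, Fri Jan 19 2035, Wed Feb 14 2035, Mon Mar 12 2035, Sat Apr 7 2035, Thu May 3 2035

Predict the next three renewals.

Gaps between consecutive events: 26, 26, 26, 26, 26 days — a constant 26-day interval.
Thu May 3 2035 + 26 days = Tue May 29 2035.
Tue May 29 2035 + 26 days = Sun Jun 24 2035.
Sun Jun 24 2035 + 26 days = Fri Jul 20 2035.

Tue May 29 2035, Sun Jun 24 2035, Fri Jul 20 2035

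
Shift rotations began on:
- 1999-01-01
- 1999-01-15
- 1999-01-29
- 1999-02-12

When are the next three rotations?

1999-02-26, 1999-03-12, 1999-03-26

Every event comes 14 days after the last (14, 14, 14).
1999-02-12 + 14 days = 1999-02-26.
1999-02-26 + 14 days = 1999-03-12.
1999-03-12 + 14 days = 1999-03-26.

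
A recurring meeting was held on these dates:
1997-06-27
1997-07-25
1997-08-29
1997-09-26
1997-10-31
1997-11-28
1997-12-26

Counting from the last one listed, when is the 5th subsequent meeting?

All Fridays; the gaps (28, 35, 28, 35, 28, 28) vary with month length.
This is the last Friday of each month.
Last Friday of January 1998: 1998-01-30.
February 1998 ends with Friday 1998-02-27.
March 1998 ends with Friday 1998-03-27.
Last Friday of April 1998: 1998-04-24.
May 1998 ends with Friday 1998-05-29.

1998-05-29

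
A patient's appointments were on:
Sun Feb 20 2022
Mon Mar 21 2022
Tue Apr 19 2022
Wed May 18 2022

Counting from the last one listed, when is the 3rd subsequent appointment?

Sat Aug 13 2022

Every event comes 29 days after the last (29, 29, 29).
Wed May 18 2022 + 29 days = Thu Jun 16 2022.
Thu Jun 16 2022 + 29 days = Fri Jul 15 2022.
Fri Jul 15 2022 + 29 days = Sat Aug 13 2022.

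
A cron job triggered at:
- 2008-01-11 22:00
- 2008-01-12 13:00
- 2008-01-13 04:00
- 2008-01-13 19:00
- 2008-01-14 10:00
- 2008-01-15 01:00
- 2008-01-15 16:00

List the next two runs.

The interval is a steady 15 hours (15, 15, 15, 15, 15, 15).
2008-01-15 16:00 + 15 h = 2008-01-16 07:00.
2008-01-16 07:00 + 15 h = 2008-01-16 22:00.

2008-01-16 07:00, 2008-01-16 22:00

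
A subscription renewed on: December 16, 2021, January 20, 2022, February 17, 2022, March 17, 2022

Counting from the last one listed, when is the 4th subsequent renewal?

July 21, 2022

All dates are Thursdays, 35, 28, 28 days apart.
Specifically, the 3rd Thursday of each month.
April 2022 — 3rd Thursday is April 21, 2022.
May 2022 — 3rd Thursday is May 19, 2022.
3rd Thursday of June 2022: June 16, 2022.
3rd Thursday of July 2022: July 21, 2022.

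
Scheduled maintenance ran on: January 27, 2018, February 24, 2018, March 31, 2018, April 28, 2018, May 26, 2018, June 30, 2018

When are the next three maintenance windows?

July 28, 2018; August 25, 2018; September 29, 2018

All Saturdays; the gaps (28, 35, 28, 28, 35) vary with month length.
This is the last Saturday of each month.
July 2018 ends with Saturday July 28, 2018.
August 2018 ends with Saturday August 25, 2018.
September 2018 ends with Saturday September 29, 2018.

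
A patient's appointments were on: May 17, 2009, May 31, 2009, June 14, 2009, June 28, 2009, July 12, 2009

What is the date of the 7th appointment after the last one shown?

October 18, 2009

The spacing is 14, 14, 14, 14 days — always 14 days.
July 12, 2009 + 14 days = July 26, 2009.
July 26, 2009 + 14 days = August 9, 2009.
August 9, 2009 + 14 days = August 23, 2009.
August 23, 2009 + 14 days = September 6, 2009.
September 6, 2009 + 14 days = September 20, 2009.
September 20, 2009 + 14 days = October 4, 2009.
October 4, 2009 + 14 days = October 18, 2009.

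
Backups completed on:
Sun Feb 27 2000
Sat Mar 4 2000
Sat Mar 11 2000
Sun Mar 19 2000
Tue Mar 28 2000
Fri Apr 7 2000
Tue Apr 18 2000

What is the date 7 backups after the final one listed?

The spacing grows by 1 each time: 6, 7, 8, 9, 10, 11 days.
Next gap: 12 days. Tue Apr 18 2000 + 12 days = Sun Apr 30 2000.
Next gap: 13 days. Sun Apr 30 2000 + 13 days = Sat May 13 2000.
Next gap: 14 days. Sat May 13 2000 + 14 days = Sat May 27 2000.
Next gap: 15 days. Sat May 27 2000 + 15 days = Sun Jun 11 2000.
Next gap: 16 days. Sun Jun 11 2000 + 16 days = Tue Jun 27 2000.
Next gap: 17 days. Tue Jun 27 2000 + 17 days = Fri Jul 14 2000.
Next gap: 18 days. Fri Jul 14 2000 + 18 days = Tue Aug 1 2000.

Tue Aug 1 2000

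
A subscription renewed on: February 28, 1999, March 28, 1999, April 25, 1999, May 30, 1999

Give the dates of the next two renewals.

June 27, 1999; July 25, 1999

These are Sundays with 28, 28, 35-day gaps.
Each is the final Sunday of its month — May 30, 1999 is past the 28th, so '4th Sunday' doesn't fit.
June 1999 ends with Sunday June 27, 1999.
Last Sunday of July 1999: July 25, 1999.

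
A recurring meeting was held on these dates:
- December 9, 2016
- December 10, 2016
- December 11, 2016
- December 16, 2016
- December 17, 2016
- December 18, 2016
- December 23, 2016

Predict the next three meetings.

December 24, 2016; December 25, 2016; December 30, 2016

The gap pattern 1, 1, 5, 1, 1, 5 repeats every 3 events.
These are the Fridays, Saturdays and Sundays of each week.
The following Saturday is December 24, 2016.
The following Sunday is December 25, 2016.
Next Friday: December 30, 2016.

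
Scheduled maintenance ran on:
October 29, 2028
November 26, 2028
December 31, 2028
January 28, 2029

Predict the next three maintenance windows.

These are Sundays with 28, 35, 28-day gaps.
Each is the final Sunday of its month — October 29, 2028 is past the 28th, so '4th Sunday' doesn't fit.
Last Sunday of February 2029: February 25, 2029.
Last Sunday of March 2029: March 25, 2029.
Last Sunday of April 2029: April 29, 2029.

February 25, 2029; March 25, 2029; April 29, 2029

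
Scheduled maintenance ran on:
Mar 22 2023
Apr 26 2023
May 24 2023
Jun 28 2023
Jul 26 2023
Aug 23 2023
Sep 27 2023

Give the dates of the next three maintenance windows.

All dates are Wednesdays, 35, 28, 35, 28, 28, 35 days apart.
Specifically, the 4th Wednesday of each month.
4th Wednesday of October 2023: Oct 25 2023.
4th Wednesday of November 2023: Nov 22 2023.
4th Wednesday of December 2023: Dec 27 2023.

Oct 25 2023, Nov 22 2023, Dec 27 2023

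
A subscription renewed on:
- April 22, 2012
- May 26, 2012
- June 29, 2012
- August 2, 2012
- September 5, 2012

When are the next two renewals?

October 9, 2012; November 12, 2012

Every event comes 34 days after the last (34, 34, 34, 34).
September 5, 2012 + 34 days = October 9, 2012.
October 9, 2012 + 34 days = November 12, 2012.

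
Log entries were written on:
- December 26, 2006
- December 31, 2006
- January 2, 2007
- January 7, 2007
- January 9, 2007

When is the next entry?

Gaps: 5, 2, 5, 2 days — not constant, but cyclic with period 2.
The events fall on every Tuesday and Sunday.
Next Sunday: January 14, 2007.

January 14, 2007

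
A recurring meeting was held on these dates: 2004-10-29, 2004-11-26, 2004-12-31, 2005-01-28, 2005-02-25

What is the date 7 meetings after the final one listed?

These are Fridays with 28, 35, 28, 28-day gaps.
Each is the final Friday of its month — 2004-10-29 is past the 28th, so '4th Friday' doesn't fit.
Last Friday of March 2005: 2005-03-25.
Last Friday of April 2005: 2005-04-29.
Last Friday of May 2005: 2005-05-27.
June 2005 ends with Friday 2005-06-24.
Last Friday of July 2005: 2005-07-29.
August 2005 ends with Friday 2005-08-26.
September 2005 ends with Friday 2005-09-30.

2005-09-30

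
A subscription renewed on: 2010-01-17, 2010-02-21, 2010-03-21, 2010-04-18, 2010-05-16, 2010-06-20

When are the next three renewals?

Gaps: 35, 28, 28, 28, 35 days — a mix of 28 and 35. Every date is a Sunday.
Each is the 3rd Sunday of its month.
July 2010 — 3rd Sunday is 2010-07-18.
August 2010 — 3rd Sunday is 2010-08-15.
3rd Sunday of September 2010: 2010-09-19.

2010-07-18, 2010-08-15, 2010-09-19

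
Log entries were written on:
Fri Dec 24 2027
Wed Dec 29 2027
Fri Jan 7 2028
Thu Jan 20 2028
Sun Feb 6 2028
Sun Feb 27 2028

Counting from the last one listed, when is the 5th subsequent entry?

Intervals are 5, 9, 13, 17, 21 days — an arithmetic progression with common difference 4.
Next gap: 25 days. Sun Feb 27 2028 + 25 days = Thu Mar 23 2028.
Next gap: 29 days. Thu Mar 23 2028 + 29 days = Fri Apr 21 2028.
Next gap: 33 days. Fri Apr 21 2028 + 33 days = Wed May 24 2028.
Next gap: 37 days. Wed May 24 2028 + 37 days = Fri Jun 30 2028.
Next gap: 41 days. Fri Jun 30 2028 + 41 days = Thu Aug 10 2028.

Thu Aug 10 2028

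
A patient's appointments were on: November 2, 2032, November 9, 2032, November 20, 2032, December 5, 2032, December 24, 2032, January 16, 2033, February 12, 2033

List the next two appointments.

March 15, 2033; April 19, 2033

Gaps: 7, 11, 15, 19, 23, 27 days — each gap is 4 larger than the previous one.
Next gap: 31 days. February 12, 2033 + 31 days = March 15, 2033.
Next gap: 35 days. March 15, 2033 + 35 days = April 19, 2033.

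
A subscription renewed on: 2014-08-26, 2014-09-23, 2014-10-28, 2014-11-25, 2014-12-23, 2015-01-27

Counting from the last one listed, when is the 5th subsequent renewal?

These are Tuesdays at 28- or 35-day spacing (28, 35, 28, 28, 35).
The pattern: 4th Tuesday of the month.
4th Tuesday of February 2015: 2015-02-24.
March 2015 — 4th Tuesday is 2015-03-24.
4th Tuesday of April 2015: 2015-04-28.
May 2015 — 4th Tuesday is 2015-05-26.
June 2015 — 4th Tuesday is 2015-06-23.

2015-06-23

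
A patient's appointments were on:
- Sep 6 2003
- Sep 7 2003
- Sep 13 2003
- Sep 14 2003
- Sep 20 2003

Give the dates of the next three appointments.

The gap pattern 1, 6, 1, 6 repeats every 2 events.
These are the Saturdays and Sundays of each week.
The following Sunday is Sep 21 2003.
The following Saturday is Sep 27 2003.
The following Sunday is Sep 28 2003.

Sep 21 2003, Sep 27 2003, Sep 28 2003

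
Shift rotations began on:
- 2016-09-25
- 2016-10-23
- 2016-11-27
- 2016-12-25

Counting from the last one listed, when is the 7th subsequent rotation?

All dates are Sundays, 28, 35, 28 days apart.
Specifically, the 4th Sunday of each month.
January 2017 — 4th Sunday is 2017-01-22.
4th Sunday of February 2017: 2017-02-26.
March 2017 — 4th Sunday is 2017-03-26.
4th Sunday of April 2017: 2017-04-23.
4th Sunday of May 2017: 2017-05-28.
4th Sunday of June 2017: 2017-06-25.
4th Sunday of July 2017: 2017-07-23.

2017-07-23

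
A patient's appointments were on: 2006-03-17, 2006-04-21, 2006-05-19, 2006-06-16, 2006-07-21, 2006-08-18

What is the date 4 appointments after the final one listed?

All dates are Fridays, 35, 28, 28, 35, 28 days apart.
Specifically, the 3rd Friday of each month.
3rd Friday of September 2006: 2006-09-15.
3rd Friday of October 2006: 2006-10-20.
November 2006 — 3rd Friday is 2006-11-17.
3rd Friday of December 2006: 2006-12-15.

2006-12-15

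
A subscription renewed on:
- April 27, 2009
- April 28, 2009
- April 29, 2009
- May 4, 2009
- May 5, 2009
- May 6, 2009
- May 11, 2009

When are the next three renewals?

Gaps: 1, 1, 5, 1, 1, 5 days — not constant, but cyclic with period 3.
The events fall on every Monday, Tuesday and Wednesday.
The following Tuesday is May 12, 2009.
Next Wednesday: May 13, 2009.
Next Monday: May 18, 2009.

May 12, 2009; May 13, 2009; May 18, 2009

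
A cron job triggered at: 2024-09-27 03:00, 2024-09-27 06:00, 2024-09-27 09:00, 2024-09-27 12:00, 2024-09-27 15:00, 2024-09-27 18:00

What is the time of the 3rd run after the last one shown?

2024-09-28 03:00

The interval is a steady 3 hours (3, 3, 3, 3, 3).
2024-09-27 18:00 + 3 h = 2024-09-27 21:00.
2024-09-27 21:00 + 3 h = 2024-09-28 00:00.
2024-09-28 00:00 + 3 h = 2024-09-28 03:00.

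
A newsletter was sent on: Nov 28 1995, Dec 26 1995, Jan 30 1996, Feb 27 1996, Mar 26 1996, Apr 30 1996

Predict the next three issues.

May 28 1996, Jun 25 1996, Jul 30 1996

Every date is a Tuesday; gaps 28, 35, 28, 28, 35 days.
Each is the last Tuesday of its month (at least one falls on the 29th or later, ruling out '4th Tuesday').
Last Tuesday of May 1996: May 28 1996.
Last Tuesday of June 1996: Jun 25 1996.
Last Tuesday of July 1996: Jul 30 1996.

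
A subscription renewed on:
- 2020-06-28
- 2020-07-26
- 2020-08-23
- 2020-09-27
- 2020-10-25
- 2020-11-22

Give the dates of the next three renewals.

2020-12-27, 2021-01-24, 2021-02-28

Gaps: 28, 28, 35, 28, 28 days — a mix of 28 and 35. Every date is a Sunday.
Each is the 4th Sunday of its month.
4th Sunday of December 2020: 2020-12-27.
4th Sunday of January 2021: 2021-01-24.
4th Sunday of February 2021: 2021-02-28.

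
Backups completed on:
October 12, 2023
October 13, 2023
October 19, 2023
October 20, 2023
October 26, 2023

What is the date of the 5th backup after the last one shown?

November 10, 2023

Gaps: 1, 6, 1, 6 days — not constant, but cyclic with period 2.
The events fall on every Thursday and Friday.
The following Friday is October 27, 2023.
The following Thursday is November 2, 2023.
The following Friday is November 3, 2023.
Next Thursday: November 9, 2023.
Next Friday: November 10, 2023.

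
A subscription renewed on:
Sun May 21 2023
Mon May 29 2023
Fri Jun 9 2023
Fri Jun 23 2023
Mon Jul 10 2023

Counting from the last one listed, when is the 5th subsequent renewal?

Intervals are 8, 11, 14, 17 days — an arithmetic progression with common difference 3.
Next gap: 20 days. Mon Jul 10 2023 + 20 days = Sun Jul 30 2023.
Next gap: 23 days. Sun Jul 30 2023 + 23 days = Tue Aug 22 2023.
Next gap: 26 days. Tue Aug 22 2023 + 26 days = Sun Sep 17 2023.
Next gap: 29 days. Sun Sep 17 2023 + 29 days = Mon Oct 16 2023.
Next gap: 32 days. Mon Oct 16 2023 + 32 days = Fri Nov 17 2023.

Fri Nov 17 2023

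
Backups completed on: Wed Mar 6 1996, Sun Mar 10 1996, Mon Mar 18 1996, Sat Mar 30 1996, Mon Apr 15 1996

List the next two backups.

Intervals are 4, 8, 12, 16 days — an arithmetic progression with common difference 4.
Next gap: 20 days. Mon Apr 15 1996 + 20 days = Sun May 5 1996.
Next gap: 24 days. Sun May 5 1996 + 24 days = Wed May 29 1996.

Sun May 5 1996, Wed May 29 1996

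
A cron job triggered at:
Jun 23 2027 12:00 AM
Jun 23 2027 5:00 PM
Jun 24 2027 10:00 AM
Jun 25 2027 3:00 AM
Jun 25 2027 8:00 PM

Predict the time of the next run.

Jun 26 2027 1:00 PM

Spacing: 17, 17, 17, 17 h — constant 17 h.
Jun 25 2027 8:00 PM + 17 h = Jun 26 2027 1:00 PM.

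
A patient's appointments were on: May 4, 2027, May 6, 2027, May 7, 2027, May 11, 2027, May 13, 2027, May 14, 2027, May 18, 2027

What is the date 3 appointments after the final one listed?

Gaps: 2, 1, 4, 2, 1, 4 days — not constant, but cyclic with period 3.
The events fall on every Tuesday, Thursday and Friday.
Next Thursday: May 20, 2027.
The following Friday is May 21, 2027.
The following Tuesday is May 25, 2027.

May 25, 2027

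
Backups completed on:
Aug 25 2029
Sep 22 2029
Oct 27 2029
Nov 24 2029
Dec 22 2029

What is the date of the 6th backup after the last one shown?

Jun 22 2030

All dates are Saturdays, 28, 35, 28, 28 days apart.
Specifically, the 4th Saturday of each month.
4th Saturday of January 2030: Jan 26 2030.
February 2030 — 4th Saturday is Feb 23 2030.
March 2030 — 4th Saturday is Mar 23 2030.
April 2030 — 4th Saturday is Apr 27 2030.
May 2030 — 4th Saturday is May 25 2030.
4th Saturday of June 2030: Jun 22 2030.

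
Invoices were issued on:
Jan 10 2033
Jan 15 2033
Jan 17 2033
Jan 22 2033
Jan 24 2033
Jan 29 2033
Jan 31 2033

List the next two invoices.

Every event lands on a Monday or Saturday (gaps cycle 5, 2, 5, 2, 5, 2).
So the schedule is: every Monday and Saturday.
The following Saturday is Feb 5 2033.
Next Monday: Feb 7 2033.

Feb 5 2033, Feb 7 2033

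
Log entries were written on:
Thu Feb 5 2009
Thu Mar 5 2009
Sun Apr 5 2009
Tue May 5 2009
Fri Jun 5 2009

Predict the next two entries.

Each date is the 5th; the gaps (28, 31, 30, 31) track the month lengths.
The rule is the 5th of each month.
Next: July 2009 → Sun Jul 5 2009.
Next: August 2009 → Wed Aug 5 2009.

Sun Jul 5 2009, Wed Aug 5 2009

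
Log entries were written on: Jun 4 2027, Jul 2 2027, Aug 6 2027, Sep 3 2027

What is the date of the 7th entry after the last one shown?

These are Fridays at 28- or 35-day spacing (28, 35, 28).
The pattern: 1st Friday of the month.
October 2027 — 1st Friday is Oct 1 2027.
1st Friday of November 2027: Nov 5 2027.
December 2027 — 1st Friday is Dec 3 2027.
January 2028 — 1st Friday is Jan 7 2028.
February 2028 — 1st Friday is Feb 4 2028.
1st Friday of March 2028: Mar 3 2028.
April 2028 — 1st Friday is Apr 7 2028.

Apr 7 2028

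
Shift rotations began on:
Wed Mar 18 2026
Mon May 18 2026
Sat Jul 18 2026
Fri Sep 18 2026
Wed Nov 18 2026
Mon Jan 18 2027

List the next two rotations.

Gaps: 61, 61, 62, 61, 61 days — not constant. Every event is on the 18th of the month.
Pattern: the 18th of every 2 months.
March 2027: Thu Mar 18 2027.
Next: May 2027 → Tue May 18 2027.

Thu Mar 18 2027, Tue May 18 2027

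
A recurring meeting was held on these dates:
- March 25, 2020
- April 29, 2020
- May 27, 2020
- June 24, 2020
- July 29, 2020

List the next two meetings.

All Wednesdays; the gaps (35, 28, 28, 35) vary with month length.
This is the last Wednesday of each month.
August 2020 ends with Wednesday August 26, 2020.
Last Wednesday of September 2020: September 30, 2020.

August 26, 2020; September 30, 2020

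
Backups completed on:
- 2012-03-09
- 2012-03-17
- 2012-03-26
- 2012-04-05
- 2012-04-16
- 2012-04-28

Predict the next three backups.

Gaps: 8, 9, 10, 11, 12 days — each gap is 1 larger than the previous one.
Next gap: 13 days. 2012-04-28 + 13 days = 2012-05-11.
Next gap: 14 days. 2012-05-11 + 14 days = 2012-05-25.
Next gap: 15 days. 2012-05-25 + 15 days = 2012-06-09.

2012-05-11, 2012-05-25, 2012-06-09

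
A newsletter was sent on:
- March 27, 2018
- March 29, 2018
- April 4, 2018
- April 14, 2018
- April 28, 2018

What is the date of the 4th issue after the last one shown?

August 2, 2018

Gaps: 2, 6, 10, 14 days — each gap is 4 larger than the previous one.
Next gap: 18 days. April 28, 2018 + 18 days = May 16, 2018.
Next gap: 22 days. May 16, 2018 + 22 days = June 7, 2018.
Next gap: 26 days. June 7, 2018 + 26 days = July 3, 2018.
Next gap: 30 days. July 3, 2018 + 30 days = August 2, 2018.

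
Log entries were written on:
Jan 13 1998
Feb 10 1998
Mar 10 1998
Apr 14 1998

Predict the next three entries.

May 12 1998, Jun 9 1998, Jul 14 1998

All dates are Tuesdays, 28, 28, 35 days apart.
Specifically, the 2nd Tuesday of each month.
2nd Tuesday of May 1998: May 12 1998.
2nd Tuesday of June 1998: Jun 9 1998.
2nd Tuesday of July 1998: Jul 14 1998.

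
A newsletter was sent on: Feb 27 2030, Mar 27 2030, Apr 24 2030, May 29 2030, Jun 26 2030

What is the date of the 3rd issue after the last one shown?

Sep 25 2030

All Wednesdays; the gaps (28, 28, 35, 28) vary with month length.
This is the last Wednesday of each month.
July 2030 ends with Wednesday Jul 31 2030.
August 2030 ends with Wednesday Aug 28 2030.
September 2030 ends with Wednesday Sep 25 2030.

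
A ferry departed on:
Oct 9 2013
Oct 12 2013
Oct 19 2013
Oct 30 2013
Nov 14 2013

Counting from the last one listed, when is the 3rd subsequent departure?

Jan 22 2014

The spacing grows by 4 each time: 3, 7, 11, 15 days.
Next gap: 19 days. Nov 14 2013 + 19 days = Dec 3 2013.
Next gap: 23 days. Dec 3 2013 + 23 days = Dec 26 2013.
Next gap: 27 days. Dec 26 2013 + 27 days = Jan 22 2014.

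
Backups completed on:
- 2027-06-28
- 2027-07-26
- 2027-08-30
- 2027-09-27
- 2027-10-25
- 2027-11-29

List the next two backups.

All Mondays; the gaps (28, 35, 28, 28, 35) vary with month length.
This is the last Monday of each month.
Last Monday of December 2027: 2027-12-27.
January 2028 ends with Monday 2028-01-31.

2027-12-27, 2028-01-31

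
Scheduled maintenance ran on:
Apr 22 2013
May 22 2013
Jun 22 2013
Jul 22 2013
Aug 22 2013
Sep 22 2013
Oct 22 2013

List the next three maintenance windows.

Gaps: 30, 31, 30, 31, 31, 30 days — not constant. Every event is on the 22nd of the month.
Pattern: the 22nd of each month.
November 2013: Nov 22 2013.
Next: December 2013 → Dec 22 2013.
January 2014: Jan 22 2014.

Nov 22 2013, Dec 22 2013, Jan 22 2014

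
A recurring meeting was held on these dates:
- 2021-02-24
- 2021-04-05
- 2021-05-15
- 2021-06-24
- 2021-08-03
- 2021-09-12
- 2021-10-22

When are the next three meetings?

2021-12-01, 2022-01-10, 2022-02-19

Every event comes 40 days after the last (40, 40, 40, 40, 40, 40).
2021-10-22 + 40 days = 2021-12-01.
2021-12-01 + 40 days = 2022-01-10.
2022-01-10 + 40 days = 2022-02-19.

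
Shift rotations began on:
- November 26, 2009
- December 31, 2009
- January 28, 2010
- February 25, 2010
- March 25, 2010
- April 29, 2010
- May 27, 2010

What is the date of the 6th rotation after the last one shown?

These are Thursdays with 35, 28, 28, 28, 35, 28-day gaps.
Each is the final Thursday of its month — December 31, 2009 is past the 28th, so '4th Thursday' doesn't fit.
June 2010 ends with Thursday June 24, 2010.
July 2010 ends with Thursday July 29, 2010.
Last Thursday of August 2010: August 26, 2010.
September 2010 ends with Thursday September 30, 2010.
October 2010 ends with Thursday October 28, 2010.
November 2010 ends with Thursday November 25, 2010.

November 25, 2010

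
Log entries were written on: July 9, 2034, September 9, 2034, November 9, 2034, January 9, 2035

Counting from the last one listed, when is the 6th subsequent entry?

Gaps: 62, 61, 61 days — not constant. Every event is on the 9th of the month.
Pattern: the 9th of every 2 months.
Next: March 2035 → March 9, 2035.
Next: May 2035 → May 9, 2035.
July 2035: July 9, 2035.
September 2035: September 9, 2035.
Next: November 2035 → November 9, 2035.
January 2036: January 9, 2036.

January 9, 2036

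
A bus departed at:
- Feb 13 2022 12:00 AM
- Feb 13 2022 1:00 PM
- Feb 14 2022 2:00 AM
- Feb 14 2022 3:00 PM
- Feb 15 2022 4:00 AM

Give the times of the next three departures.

Gaps: 13, 13, 13, 13 hours — each event is 13 hours after the previous one.
Feb 15 2022 4:00 AM + 13 h = Feb 15 2022 5:00 PM.
Feb 15 2022 5:00 PM + 13 h = Feb 16 2022 6:00 AM.
Feb 16 2022 6:00 AM + 13 h = Feb 16 2022 7:00 PM.

Feb 15 2022 5:00 PM, Feb 16 2022 6:00 AM, Feb 16 2022 7:00 PM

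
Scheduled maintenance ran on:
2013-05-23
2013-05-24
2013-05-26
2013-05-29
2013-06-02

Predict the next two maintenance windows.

2013-06-07, 2013-06-13

Intervals are 1, 2, 3, 4 days — an arithmetic progression with common difference 1.
Next gap: 5 days. 2013-06-02 + 5 days = 2013-06-07.
Next gap: 6 days. 2013-06-07 + 6 days = 2013-06-13.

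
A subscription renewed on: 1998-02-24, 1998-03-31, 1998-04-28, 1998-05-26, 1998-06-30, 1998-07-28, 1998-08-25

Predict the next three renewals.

1998-09-29, 1998-10-27, 1998-11-24

Every date is a Tuesday; gaps 35, 28, 28, 35, 28, 28 days.
Each is the last Tuesday of its month (at least one falls on the 29th or later, ruling out '4th Tuesday').
September 1998 ends with Tuesday 1998-09-29.
Last Tuesday of October 1998: 1998-10-27.
November 1998 ends with Tuesday 1998-11-24.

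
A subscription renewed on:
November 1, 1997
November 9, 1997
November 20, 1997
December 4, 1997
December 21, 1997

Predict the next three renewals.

January 10, 1998; February 2, 1998; February 28, 1998

Gaps: 8, 11, 14, 17 days — each gap is 3 larger than the previous one.
Next gap: 20 days. December 21, 1997 + 20 days = January 10, 1998.
Next gap: 23 days. January 10, 1998 + 23 days = February 2, 1998.
Next gap: 26 days. February 2, 1998 + 26 days = February 28, 1998.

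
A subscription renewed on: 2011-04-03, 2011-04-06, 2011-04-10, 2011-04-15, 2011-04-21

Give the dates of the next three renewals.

The spacing grows by 1 each time: 3, 4, 5, 6 days.
Next gap: 7 days. 2011-04-21 + 7 days = 2011-04-28.
Next gap: 8 days. 2011-04-28 + 8 days = 2011-05-06.
Next gap: 9 days. 2011-05-06 + 9 days = 2011-05-15.

2011-04-28, 2011-05-06, 2011-05-15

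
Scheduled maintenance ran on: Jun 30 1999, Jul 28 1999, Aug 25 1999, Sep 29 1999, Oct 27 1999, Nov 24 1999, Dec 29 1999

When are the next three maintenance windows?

Jan 26 2000, Feb 23 2000, Mar 29 2000

All Wednesdays; the gaps (28, 28, 35, 28, 28, 35) vary with month length.
This is the last Wednesday of each month.
Last Wednesday of January 2000: Jan 26 2000.
February 2000 ends with Wednesday Feb 23 2000.
Last Wednesday of March 2000: Mar 29 2000.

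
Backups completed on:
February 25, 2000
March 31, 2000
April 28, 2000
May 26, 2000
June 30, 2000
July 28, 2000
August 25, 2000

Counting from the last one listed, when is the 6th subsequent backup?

February 23, 2001

All Fridays; the gaps (35, 28, 28, 35, 28, 28) vary with month length.
This is the last Friday of each month.
September 2000 ends with Friday September 29, 2000.
Last Friday of October 2000: October 27, 2000.
November 2000 ends with Friday November 24, 2000.
December 2000 ends with Friday December 29, 2000.
January 2001 ends with Friday January 26, 2001.
February 2001 ends with Friday February 23, 2001.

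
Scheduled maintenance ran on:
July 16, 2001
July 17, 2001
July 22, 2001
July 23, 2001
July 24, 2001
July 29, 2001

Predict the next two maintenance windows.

Every event lands on a Monday or Tuesday or Sunday (gaps cycle 1, 5, 1, 1, 5).
So the schedule is: every Monday, Tuesday and Sunday.
The following Monday is July 30, 2001.
The following Tuesday is July 31, 2001.

July 30, 2001; July 31, 2001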